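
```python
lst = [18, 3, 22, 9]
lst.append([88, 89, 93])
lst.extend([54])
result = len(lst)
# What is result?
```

After line 1: lst = [18, 3, 22, 9]
After line 2 (append adds [88, 89, 93] as single element): lst = [18, 3, 22, 9, [88, 89, 93]]
After line 3 (extend unpacks [54], adds 54): lst = [18, 3, 22, 9, [88, 89, 93], 54]
After line 4: result = len(lst) = 6

6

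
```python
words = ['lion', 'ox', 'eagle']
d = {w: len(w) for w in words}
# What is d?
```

{'lion': 4, 'ox': 2, 'eagle': 5}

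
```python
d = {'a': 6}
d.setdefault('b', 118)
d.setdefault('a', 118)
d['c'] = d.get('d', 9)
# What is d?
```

After line 1: d = {'a': 6}
After line 2 (setdefault adds 'b'=118): d = {'a': 6, 'b': 118}
After line 3 (setdefault 'a' no-op, already exists): d = {'a': 6, 'b': 118}
After line 4 (get('d', 9) returns default since 'd' not in d): d = {'a': 6, 'b': 118, 'c': 9}

{'a': 6, 'b': 118, 'c': 9}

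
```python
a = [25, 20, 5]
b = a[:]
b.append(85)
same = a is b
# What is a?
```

After line 1: a = [25, 20, 5]
After line 2 (b = a[:] is a shallow copy, new object): a = [25, 20, 5], b = [25, 20, 5]
After line 3 (append only mutates b): a = [25, 20, 5], b = [25, 20, 5, 85]
After line 4 (same = a is b; different objects -> False): same = False

[25, 20, 5]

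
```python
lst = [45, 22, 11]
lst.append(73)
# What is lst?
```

[45, 22, 11, 73]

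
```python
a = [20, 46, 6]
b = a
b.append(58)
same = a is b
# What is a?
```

After line 1: a = [20, 46, 6]
After line 2 (b = a is an alias, same object): a = [20, 46, 6], b = [20, 46, 6]
After line 3 (b.append mutates the shared list): a = [20, 46, 6, 58], b = [20, 46, 6, 58]
After line 4 (same = a is b; same object -> True): same = True

[20, 46, 6, 58]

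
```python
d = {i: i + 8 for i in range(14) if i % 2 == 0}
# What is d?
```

{0: 8, 2: 10, 4: 12, 6: 14, 8: 16, 10: 18, 12: 20}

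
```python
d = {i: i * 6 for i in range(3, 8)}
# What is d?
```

{3: 18, 4: 24, 5: 30, 6: 36, 7: 42}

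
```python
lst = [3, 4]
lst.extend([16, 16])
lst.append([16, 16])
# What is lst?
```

After line 1: lst = [3, 4]
After line 2 (extend unpacks [16, 16]): lst = [3, 4, 16, 16]
After line 3 (append adds [16, 16] as single element): lst = [3, 4, 16, 16, [16, 16]]

[3, 4, 16, 16, [16, 16]]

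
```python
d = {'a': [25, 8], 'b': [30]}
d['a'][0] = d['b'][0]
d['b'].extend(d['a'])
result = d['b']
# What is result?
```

After line 1: d = {'a': [25, 8], 'b': [30]}
After line 2 (a[0] = b[0] = 30): d = {'a': [30, 8], 'b': [30]}
After line 3 (b.extend(a) appends [30, 8]): d = {'a': [30, 8], 'b': [30, 30, 8]}
After line 4: result = d['b'] = [30, 30, 8]

[30, 30, 8]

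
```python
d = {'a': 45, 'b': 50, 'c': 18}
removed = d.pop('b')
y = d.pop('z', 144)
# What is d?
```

After line 1: d = {'a': 45, 'b': 50, 'c': 18}
After line 2 (pop 'b' returns 50): d = {'a': 45, 'c': 18}, removed = 50
After line 3 (pop 'z' missing, returns default 144): d = {'a': 45, 'c': 18}, y = 144

{'a': 45, 'c': 18}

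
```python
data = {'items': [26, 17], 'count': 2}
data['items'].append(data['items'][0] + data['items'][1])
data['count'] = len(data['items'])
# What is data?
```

After line 1: data = {'items': [26, 17], 'count': 2}
After line 2 (append 26 + 17 = 43): data = {'items': [26, 17, 43], 'count': 2}
After line 3 (count = len(items) = 3): data = {'items': [26, 17, 43], 'count': 3}

{'items': [26, 17, 43], 'count': 3}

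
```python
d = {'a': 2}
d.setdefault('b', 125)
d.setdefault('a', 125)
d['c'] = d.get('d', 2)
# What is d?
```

After line 1: d = {'a': 2}
After line 2 (setdefault adds 'b'=125): d = {'a': 2, 'b': 125}
After line 3 (setdefault 'a' no-op, already exists): d = {'a': 2, 'b': 125}
After line 4 (get('d', 2) returns default since 'd' not in d): d = {'a': 2, 'b': 125, 'c': 2}

{'a': 2, 'b': 125, 'c': 2}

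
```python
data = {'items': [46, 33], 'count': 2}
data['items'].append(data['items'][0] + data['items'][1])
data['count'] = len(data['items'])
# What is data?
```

After line 1: data = {'items': [46, 33], 'count': 2}
After line 2 (append 46 + 33 = 79): data = {'items': [46, 33, 79], 'count': 2}
After line 3 (count = len(items) = 3): data = {'items': [46, 33, 79], 'count': 3}

{'items': [46, 33, 79], 'count': 3}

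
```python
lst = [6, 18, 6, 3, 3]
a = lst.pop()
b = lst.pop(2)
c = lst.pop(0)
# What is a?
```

After line 1: lst = [6, 18, 6, 3, 3]
After line 2 (pop() -> a = 3): lst = [6, 18, 6, 3]
After line 3 (pop(2) -> b = 6): lst = [6, 18, 3]
After line 4 (pop(0) -> c = 6): lst = [18, 3]

3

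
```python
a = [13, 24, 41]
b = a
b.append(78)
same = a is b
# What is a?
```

After line 1: a = [13, 24, 41]
After line 2 (b = a is an alias, same object): a = [13, 24, 41], b = [13, 24, 41]
After line 3 (b.append mutates the shared list): a = [13, 24, 41, 78], b = [13, 24, 41, 78]
After line 4 (same = a is b; same object -> True): same = True

[13, 24, 41, 78]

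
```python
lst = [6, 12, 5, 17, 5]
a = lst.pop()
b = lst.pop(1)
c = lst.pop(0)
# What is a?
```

After line 1: lst = [6, 12, 5, 17, 5]
After line 2 (pop() -> a = 5): lst = [6, 12, 5, 17]
After line 3 (pop(1) -> b = 12): lst = [6, 5, 17]
After line 4 (pop(0) -> c = 6): lst = [5, 17]

5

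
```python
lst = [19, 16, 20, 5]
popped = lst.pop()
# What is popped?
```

5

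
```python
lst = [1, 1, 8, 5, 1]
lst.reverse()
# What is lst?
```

[1, 5, 8, 1, 1]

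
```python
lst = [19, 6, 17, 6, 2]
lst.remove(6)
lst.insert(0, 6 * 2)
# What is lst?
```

After line 1: lst = [19, 6, 17, 6, 2]
After line 2 (remove first 6): lst = [19, 17, 6, 2]
After line 3 (insert 12 at index 0): lst = [12, 19, 17, 6, 2]

[12, 19, 17, 6, 2]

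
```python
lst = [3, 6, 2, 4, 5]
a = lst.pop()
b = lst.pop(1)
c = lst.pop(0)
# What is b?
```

After line 1: lst = [3, 6, 2, 4, 5]
After line 2 (pop() -> a = 5): lst = [3, 6, 2, 4]
After line 3 (pop(1) -> b = 6): lst = [3, 2, 4]
After line 4 (pop(0) -> c = 3): lst = [2, 4]

6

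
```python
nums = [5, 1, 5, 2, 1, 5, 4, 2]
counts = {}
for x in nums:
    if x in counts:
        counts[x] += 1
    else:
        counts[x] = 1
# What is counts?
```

Initial: counts = {}, nums = [5, 1, 5, 2, 1, 5, 4, 2]
See 5: counts = {5: 1}
See 1: counts = {5: 1, 1: 1}
See 5: counts = {5: 2, 1: 1}
See 2: counts = {5: 2, 1: 1, 2: 1}
See 1: counts = {5: 2, 1: 2, 2: 1}
See 5: counts = {5: 3, 1: 2, 2: 1}
See 4: counts = {5: 3, 1: 2, 2: 1, 4: 1}
See 2: counts = {5: 3, 1: 2, 2: 2, 4: 1}

{5: 3, 1: 2, 2: 2, 4: 1}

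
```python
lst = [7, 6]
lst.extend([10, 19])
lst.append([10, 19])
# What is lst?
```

After line 1: lst = [7, 6]
After line 2 (extend unpacks [10, 19]): lst = [7, 6, 10, 19]
After line 3 (append adds [10, 19] as single element): lst = [7, 6, 10, 19, [10, 19]]

[7, 6, 10, 19, [10, 19]]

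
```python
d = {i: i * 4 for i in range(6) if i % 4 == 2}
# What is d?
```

{2: 8}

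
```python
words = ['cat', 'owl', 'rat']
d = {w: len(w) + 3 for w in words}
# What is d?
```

{'cat': 6, 'owl': 6, 'rat': 6}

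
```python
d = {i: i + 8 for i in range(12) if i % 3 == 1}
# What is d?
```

{1: 9, 4: 12, 7: 15, 10: 18}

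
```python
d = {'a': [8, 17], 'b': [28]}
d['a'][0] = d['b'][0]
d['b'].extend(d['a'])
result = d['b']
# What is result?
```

After line 1: d = {'a': [8, 17], 'b': [28]}
After line 2 (a[0] = b[0] = 28): d = {'a': [28, 17], 'b': [28]}
After line 3 (b.extend(a) appends [28, 17]): d = {'a': [28, 17], 'b': [28, 28, 17]}
After line 4: result = d['b'] = [28, 28, 17]

[28, 28, 17]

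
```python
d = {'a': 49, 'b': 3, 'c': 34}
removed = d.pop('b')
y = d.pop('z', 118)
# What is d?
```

After line 1: d = {'a': 49, 'b': 3, 'c': 34}
After line 2 (pop 'b' returns 3): d = {'a': 49, 'c': 34}, removed = 3
After line 3 (pop 'z' missing, returns default 118): d = {'a': 49, 'c': 34}, y = 118

{'a': 49, 'c': 34}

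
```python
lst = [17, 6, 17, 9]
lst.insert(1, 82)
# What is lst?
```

[17, 82, 6, 17, 9]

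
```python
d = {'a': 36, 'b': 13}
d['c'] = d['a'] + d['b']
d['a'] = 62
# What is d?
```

After line 1: d = {'a': 36, 'b': 13}
After line 2 (d['c'] = 36 + 13): d = {'a': 36, 'b': 13, 'c': 49}
After line 3: d = {'a': 62, 'b': 13, 'c': 49}

{'a': 62, 'b': 13, 'c': 49}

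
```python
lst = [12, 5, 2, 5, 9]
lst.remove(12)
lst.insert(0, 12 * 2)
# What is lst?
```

After line 1: lst = [12, 5, 2, 5, 9]
After line 2 (remove first 12): lst = [5, 2, 5, 9]
After line 3 (insert 24 at index 0): lst = [24, 5, 2, 5, 9]

[24, 5, 2, 5, 9]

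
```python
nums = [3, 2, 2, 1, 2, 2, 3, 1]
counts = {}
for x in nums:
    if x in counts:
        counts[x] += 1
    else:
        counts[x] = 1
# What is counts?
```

Initial: counts = {}, nums = [3, 2, 2, 1, 2, 2, 3, 1]
See 3: counts = {3: 1}
See 2: counts = {3: 1, 2: 1}
See 2: counts = {3: 1, 2: 2}
See 1: counts = {3: 1, 2: 2, 1: 1}
See 2: counts = {3: 1, 2: 3, 1: 1}
See 2: counts = {3: 1, 2: 4, 1: 1}
See 3: counts = {3: 2, 2: 4, 1: 1}
See 1: counts = {3: 2, 2: 4, 1: 2}

{3: 2, 2: 4, 1: 2}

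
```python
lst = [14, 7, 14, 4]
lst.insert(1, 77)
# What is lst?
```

[14, 77, 7, 14, 4]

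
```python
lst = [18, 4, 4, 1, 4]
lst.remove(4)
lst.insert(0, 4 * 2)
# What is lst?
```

After line 1: lst = [18, 4, 4, 1, 4]
After line 2 (remove first 4): lst = [18, 4, 1, 4]
After line 3 (insert 8 at index 0): lst = [8, 18, 4, 1, 4]

[8, 18, 4, 1, 4]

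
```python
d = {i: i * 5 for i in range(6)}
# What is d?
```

{0: 0, 1: 5, 2: 10, 3: 15, 4: 20, 5: 25}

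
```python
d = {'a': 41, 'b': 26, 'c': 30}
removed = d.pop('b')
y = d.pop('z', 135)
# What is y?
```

After line 1: d = {'a': 41, 'b': 26, 'c': 30}
After line 2 (pop 'b' returns 26): d = {'a': 41, 'c': 30}, removed = 26
After line 3 (pop 'z' missing, returns default 135): d = {'a': 41, 'c': 30}, y = 135

135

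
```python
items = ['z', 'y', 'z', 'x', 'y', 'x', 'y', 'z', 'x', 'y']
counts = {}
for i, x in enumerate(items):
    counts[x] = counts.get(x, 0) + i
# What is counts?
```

Initial: counts = {}, items = ['z', 'y', 'z', 'x', 'y', 'x', 'y', 'z', 'x', 'y']
i=0, x='z': counts = {'z': 0}
i=1, x='y': counts = {'z': 0, 'y': 1}
i=2, x='z': counts = {'z': 2, 'y': 1}
i=3, x='x': counts = {'z': 2, 'y': 1, 'x': 3}
i=4, x='y': counts = {'z': 2, 'y': 5, 'x': 3}
i=5, x='x': counts = {'z': 2, 'y': 5, 'x': 8}
i=6, x='y': counts = {'z': 2, 'y': 11, 'x': 8}
i=7, x='z': counts = {'z': 9, 'y': 11, 'x': 8}
i=8, x='x': counts = {'z': 9, 'y': 11, 'x': 16}
i=9, x='y': counts = {'z': 9, 'y': 20, 'x': 16}

{'z': 9, 'y': 20, 'x': 16}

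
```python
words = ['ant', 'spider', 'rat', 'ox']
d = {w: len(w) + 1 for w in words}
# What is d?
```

{'ant': 4, 'spider': 7, 'rat': 4, 'ox': 3}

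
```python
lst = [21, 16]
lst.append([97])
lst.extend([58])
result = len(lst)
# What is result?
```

After line 1: lst = [21, 16]
After line 2 (append adds [97] as single element): lst = [21, 16, [97]]
After line 3 (extend unpacks [58], adds 58): lst = [21, 16, [97], 58]
After line 4: result = len(lst) = 4

4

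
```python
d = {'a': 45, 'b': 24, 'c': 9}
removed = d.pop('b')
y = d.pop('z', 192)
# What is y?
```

After line 1: d = {'a': 45, 'b': 24, 'c': 9}
After line 2 (pop 'b' returns 24): d = {'a': 45, 'c': 9}, removed = 24
After line 3 (pop 'z' missing, returns default 192): d = {'a': 45, 'c': 9}, y = 192

192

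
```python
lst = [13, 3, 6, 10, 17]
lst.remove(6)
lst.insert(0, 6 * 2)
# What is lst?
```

After line 1: lst = [13, 3, 6, 10, 17]
After line 2 (remove first 6): lst = [13, 3, 10, 17]
After line 3 (insert 12 at index 0): lst = [12, 13, 3, 10, 17]

[12, 13, 3, 10, 17]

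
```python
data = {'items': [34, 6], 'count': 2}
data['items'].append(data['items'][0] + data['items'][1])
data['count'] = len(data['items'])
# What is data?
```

After line 1: data = {'items': [34, 6], 'count': 2}
After line 2 (append 34 + 6 = 40): data = {'items': [34, 6, 40], 'count': 2}
After line 3 (count = len(items) = 3): data = {'items': [34, 6, 40], 'count': 3}

{'items': [34, 6, 40], 'count': 3}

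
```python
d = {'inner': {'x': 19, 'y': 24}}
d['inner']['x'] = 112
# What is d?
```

After line 1: d = {'inner': {'x': 19, 'y': 24}}
After line 2 (inner x overwritten): d = {'inner': {'x': 112, 'y': 24}}

{'inner': {'x': 112, 'y': 24}}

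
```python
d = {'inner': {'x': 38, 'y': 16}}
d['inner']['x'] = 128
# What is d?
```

After line 1: d = {'inner': {'x': 38, 'y': 16}}
After line 2 (inner x overwritten): d = {'inner': {'x': 128, 'y': 16}}

{'inner': {'x': 128, 'y': 16}}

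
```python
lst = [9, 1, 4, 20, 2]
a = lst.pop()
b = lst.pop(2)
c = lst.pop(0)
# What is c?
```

After line 1: lst = [9, 1, 4, 20, 2]
After line 2 (pop() -> a = 2): lst = [9, 1, 4, 20]
After line 3 (pop(2) -> b = 4): lst = [9, 1, 20]
After line 4 (pop(0) -> c = 9): lst = [1, 20]

9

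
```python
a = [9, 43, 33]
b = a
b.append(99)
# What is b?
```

After line 1: a = [9, 43, 33]
After line 2 (b = a is an alias, same object): a = [9, 43, 33], b = [9, 43, 33]
After line 3 (b.append mutates the shared list): a = [9, 43, 33, 99], b = [9, 43, 33, 99]

[9, 43, 33, 99]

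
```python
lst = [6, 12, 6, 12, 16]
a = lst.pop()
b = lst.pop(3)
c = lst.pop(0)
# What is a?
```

After line 1: lst = [6, 12, 6, 12, 16]
After line 2 (pop() -> a = 16): lst = [6, 12, 6, 12]
After line 3 (pop(3) -> b = 12): lst = [6, 12, 6]
After line 4 (pop(0) -> c = 6): lst = [12, 6]

16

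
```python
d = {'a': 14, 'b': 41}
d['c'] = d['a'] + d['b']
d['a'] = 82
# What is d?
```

After line 1: d = {'a': 14, 'b': 41}
After line 2 (d['c'] = 14 + 41): d = {'a': 14, 'b': 41, 'c': 55}
After line 3: d = {'a': 82, 'b': 41, 'c': 55}

{'a': 82, 'b': 41, 'c': 55}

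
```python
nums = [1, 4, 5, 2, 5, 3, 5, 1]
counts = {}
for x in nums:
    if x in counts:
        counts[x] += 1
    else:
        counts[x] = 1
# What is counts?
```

Initial: counts = {}, nums = [1, 4, 5, 2, 5, 3, 5, 1]
See 1: counts = {1: 1}
See 4: counts = {1: 1, 4: 1}
See 5: counts = {1: 1, 4: 1, 5: 1}
See 2: counts = {1: 1, 4: 1, 5: 1, 2: 1}
See 5: counts = {1: 1, 4: 1, 5: 2, 2: 1}
See 3: counts = {1: 1, 4: 1, 5: 2, 2: 1, 3: 1}
See 5: counts = {1: 1, 4: 1, 5: 3, 2: 1, 3: 1}
See 1: counts = {1: 2, 4: 1, 5: 3, 2: 1, 3: 1}

{1: 2, 4: 1, 5: 3, 2: 1, 3: 1}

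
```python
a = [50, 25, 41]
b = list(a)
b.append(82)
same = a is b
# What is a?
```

After line 1: a = [50, 25, 41]
After line 2 (b = list(a) is a shallow copy, new object): a = [50, 25, 41], b = [50, 25, 41]
After line 3 (append only mutates b): a = [50, 25, 41], b = [50, 25, 41, 82]
After line 4 (same = a is b; different objects -> False): same = False

[50, 25, 41]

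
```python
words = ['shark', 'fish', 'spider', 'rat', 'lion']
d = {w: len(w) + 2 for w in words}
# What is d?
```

{'shark': 7, 'fish': 6, 'spider': 8, 'rat': 5, 'lion': 6}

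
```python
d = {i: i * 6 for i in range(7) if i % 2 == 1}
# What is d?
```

{1: 6, 3: 18, 5: 30}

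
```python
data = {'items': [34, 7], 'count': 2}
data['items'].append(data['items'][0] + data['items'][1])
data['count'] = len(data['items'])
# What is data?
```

After line 1: data = {'items': [34, 7], 'count': 2}
After line 2 (append 34 + 7 = 41): data = {'items': [34, 7, 41], 'count': 2}
After line 3 (count = len(items) = 3): data = {'items': [34, 7, 41], 'count': 3}

{'items': [34, 7, 41], 'count': 3}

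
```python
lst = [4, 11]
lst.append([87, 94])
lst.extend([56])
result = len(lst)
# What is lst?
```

After line 1: lst = [4, 11]
After line 2 (append adds [87, 94] as single element): lst = [4, 11, [87, 94]]
After line 3 (extend unpacks [56], adds 56): lst = [4, 11, [87, 94], 56]
After line 4: result = len(lst) = 4

[4, 11, [87, 94], 56]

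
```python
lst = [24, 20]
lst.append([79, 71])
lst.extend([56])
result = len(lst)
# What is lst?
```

After line 1: lst = [24, 20]
After line 2 (append adds [79, 71] as single element): lst = [24, 20, [79, 71]]
After line 3 (extend unpacks [56], adds 56): lst = [24, 20, [79, 71], 56]
After line 4: result = len(lst) = 4

[24, 20, [79, 71], 56]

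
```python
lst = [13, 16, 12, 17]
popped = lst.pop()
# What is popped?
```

17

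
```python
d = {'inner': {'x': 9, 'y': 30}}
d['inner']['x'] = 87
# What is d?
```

After line 1: d = {'inner': {'x': 9, 'y': 30}}
After line 2 (inner x overwritten): d = {'inner': {'x': 87, 'y': 30}}

{'inner': {'x': 87, 'y': 30}}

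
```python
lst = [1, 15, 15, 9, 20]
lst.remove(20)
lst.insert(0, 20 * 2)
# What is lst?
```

After line 1: lst = [1, 15, 15, 9, 20]
After line 2 (remove first 20): lst = [1, 15, 15, 9]
After line 3 (insert 40 at index 0): lst = [40, 1, 15, 15, 9]

[40, 1, 15, 15, 9]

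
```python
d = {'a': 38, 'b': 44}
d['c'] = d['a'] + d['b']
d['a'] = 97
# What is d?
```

After line 1: d = {'a': 38, 'b': 44}
After line 2 (d['c'] = 38 + 44): d = {'a': 38, 'b': 44, 'c': 82}
After line 3: d = {'a': 97, 'b': 44, 'c': 82}

{'a': 97, 'b': 44, 'c': 82}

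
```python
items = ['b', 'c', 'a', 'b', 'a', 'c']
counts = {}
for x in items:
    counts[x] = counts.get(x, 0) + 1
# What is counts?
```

Initial: counts = {}, items = ['b', 'c', 'a', 'b', 'a', 'c']
See 'b': counts = {'b': 1}
See 'c': counts = {'b': 1, 'c': 1}
See 'a': counts = {'b': 1, 'c': 1, 'a': 1}
See 'b': counts = {'b': 2, 'c': 1, 'a': 1}
See 'a': counts = {'b': 2, 'c': 1, 'a': 2}
See 'c': counts = {'b': 2, 'c': 2, 'a': 2}

{'b': 2, 'c': 2, 'a': 2}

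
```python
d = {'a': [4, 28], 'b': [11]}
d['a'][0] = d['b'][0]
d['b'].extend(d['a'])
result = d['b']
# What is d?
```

After line 1: d = {'a': [4, 28], 'b': [11]}
After line 2 (a[0] = b[0] = 11): d = {'a': [11, 28], 'b': [11]}
After line 3 (b.extend(a) appends [11, 28]): d = {'a': [11, 28], 'b': [11, 11, 28]}
After line 4: result = d['b'] = [11, 11, 28]

{'a': [11, 28], 'b': [11, 11, 28]}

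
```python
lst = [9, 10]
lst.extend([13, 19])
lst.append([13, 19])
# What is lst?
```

After line 1: lst = [9, 10]
After line 2 (extend unpacks [13, 19]): lst = [9, 10, 13, 19]
After line 3 (append adds [13, 19] as single element): lst = [9, 10, 13, 19, [13, 19]]

[9, 10, 13, 19, [13, 19]]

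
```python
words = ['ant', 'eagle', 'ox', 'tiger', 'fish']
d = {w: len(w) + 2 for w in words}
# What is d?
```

{'ant': 5, 'eagle': 7, 'ox': 4, 'tiger': 7, 'fish': 6}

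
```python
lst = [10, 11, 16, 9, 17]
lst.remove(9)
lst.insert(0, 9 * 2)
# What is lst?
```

After line 1: lst = [10, 11, 16, 9, 17]
After line 2 (remove first 9): lst = [10, 11, 16, 17]
After line 3 (insert 18 at index 0): lst = [18, 10, 11, 16, 17]

[18, 10, 11, 16, 17]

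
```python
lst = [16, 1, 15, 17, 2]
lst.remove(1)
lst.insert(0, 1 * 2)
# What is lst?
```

After line 1: lst = [16, 1, 15, 17, 2]
After line 2 (remove first 1): lst = [16, 15, 17, 2]
After line 3 (insert 2 at index 0): lst = [2, 16, 15, 17, 2]

[2, 16, 15, 17, 2]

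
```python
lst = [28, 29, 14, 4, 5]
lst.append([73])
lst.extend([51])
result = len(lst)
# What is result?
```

After line 1: lst = [28, 29, 14, 4, 5]
After line 2 (append adds [73] as single element): lst = [28, 29, 14, 4, 5, [73]]
After line 3 (extend unpacks [51], adds 51): lst = [28, 29, 14, 4, 5, [73], 51]
After line 4: result = len(lst) = 7

7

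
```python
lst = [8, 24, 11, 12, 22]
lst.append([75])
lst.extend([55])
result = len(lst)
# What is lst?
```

After line 1: lst = [8, 24, 11, 12, 22]
After line 2 (append adds [75] as single element): lst = [8, 24, 11, 12, 22, [75]]
After line 3 (extend unpacks [55], adds 55): lst = [8, 24, 11, 12, 22, [75], 55]
After line 4: result = len(lst) = 7

[8, 24, 11, 12, 22, [75], 55]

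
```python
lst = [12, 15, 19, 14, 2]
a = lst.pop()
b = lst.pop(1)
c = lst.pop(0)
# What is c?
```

After line 1: lst = [12, 15, 19, 14, 2]
After line 2 (pop() -> a = 2): lst = [12, 15, 19, 14]
After line 3 (pop(1) -> b = 15): lst = [12, 19, 14]
After line 4 (pop(0) -> c = 12): lst = [19, 14]

12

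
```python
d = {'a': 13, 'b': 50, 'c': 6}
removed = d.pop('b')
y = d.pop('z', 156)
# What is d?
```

After line 1: d = {'a': 13, 'b': 50, 'c': 6}
After line 2 (pop 'b' returns 50): d = {'a': 13, 'c': 6}, removed = 50
After line 3 (pop 'z' missing, returns default 156): d = {'a': 13, 'c': 6}, y = 156

{'a': 13, 'c': 6}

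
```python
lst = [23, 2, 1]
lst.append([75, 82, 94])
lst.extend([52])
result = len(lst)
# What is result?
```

After line 1: lst = [23, 2, 1]
After line 2 (append adds [75, 82, 94] as single element): lst = [23, 2, 1, [75, 82, 94]]
After line 3 (extend unpacks [52], adds 52): lst = [23, 2, 1, [75, 82, 94], 52]
After line 4: result = len(lst) = 5

5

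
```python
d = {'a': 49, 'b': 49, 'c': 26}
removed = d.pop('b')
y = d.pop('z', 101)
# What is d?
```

After line 1: d = {'a': 49, 'b': 49, 'c': 26}
After line 2 (pop 'b' returns 49): d = {'a': 49, 'c': 26}, removed = 49
After line 3 (pop 'z' missing, returns default 101): d = {'a': 49, 'c': 26}, y = 101

{'a': 49, 'c': 26}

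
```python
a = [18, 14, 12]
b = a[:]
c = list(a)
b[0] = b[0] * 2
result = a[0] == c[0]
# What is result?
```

After line 1: a = [18, 14, 12]
After line 2 (b = a[:], copy): a = [18, 14, 12], b = [18, 14, 12]
After line 3 (c = list(a) is a copy, new object): c = [18, 14, 12]
After line 4 (b[0] = 18 * 2 = 36; only b mutates (copy)): a = [18, 14, 12], b = [36, 14, 12], c = [18, 14, 12]
After line 5 (a[0] = 18, c[0] = 18; result = True)

True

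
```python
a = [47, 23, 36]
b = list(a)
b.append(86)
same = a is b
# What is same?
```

After line 1: a = [47, 23, 36]
After line 2 (b = list(a) is a shallow copy, new object): a = [47, 23, 36], b = [47, 23, 36]
After line 3 (append only mutates b): a = [47, 23, 36], b = [47, 23, 36, 86]
After line 4 (same = a is b; different objects -> False): same = False

False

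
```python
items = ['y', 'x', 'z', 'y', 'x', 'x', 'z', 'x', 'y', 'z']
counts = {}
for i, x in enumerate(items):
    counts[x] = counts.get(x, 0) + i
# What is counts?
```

Initial: counts = {}, items = ['y', 'x', 'z', 'y', 'x', 'x', 'z', 'x', 'y', 'z']
i=0, x='y': counts = {'y': 0}
i=1, x='x': counts = {'y': 0, 'x': 1}
i=2, x='z': counts = {'y': 0, 'x': 1, 'z': 2}
i=3, x='y': counts = {'y': 3, 'x': 1, 'z': 2}
i=4, x='x': counts = {'y': 3, 'x': 5, 'z': 2}
i=5, x='x': counts = {'y': 3, 'x': 10, 'z': 2}
i=6, x='z': counts = {'y': 3, 'x': 10, 'z': 8}
i=7, x='x': counts = {'y': 3, 'x': 17, 'z': 8}
i=8, x='y': counts = {'y': 11, 'x': 17, 'z': 8}
i=9, x='z': counts = {'y': 11, 'x': 17, 'z': 17}

{'y': 11, 'x': 17, 'z': 17}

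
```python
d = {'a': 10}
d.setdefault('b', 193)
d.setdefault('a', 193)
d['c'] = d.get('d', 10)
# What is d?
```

After line 1: d = {'a': 10}
After line 2 (setdefault adds 'b'=193): d = {'a': 10, 'b': 193}
After line 3 (setdefault 'a' no-op, already exists): d = {'a': 10, 'b': 193}
After line 4 (get('d', 10) returns default since 'd' not in d): d = {'a': 10, 'b': 193, 'c': 10}

{'a': 10, 'b': 193, 'c': 10}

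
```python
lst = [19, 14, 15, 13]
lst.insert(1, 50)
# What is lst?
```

[19, 50, 14, 15, 13]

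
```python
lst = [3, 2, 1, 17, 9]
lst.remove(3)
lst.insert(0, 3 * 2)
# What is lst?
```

After line 1: lst = [3, 2, 1, 17, 9]
After line 2 (remove first 3): lst = [2, 1, 17, 9]
After line 3 (insert 6 at index 0): lst = [6, 2, 1, 17, 9]

[6, 2, 1, 17, 9]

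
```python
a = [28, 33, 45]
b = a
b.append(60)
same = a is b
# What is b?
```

After line 1: a = [28, 33, 45]
After line 2 (b = a is an alias, same object): a = [28, 33, 45], b = [28, 33, 45]
After line 3 (b.append mutates the shared list): a = [28, 33, 45, 60], b = [28, 33, 45, 60]
After line 4 (same = a is b; same object -> True): same = True

[28, 33, 45, 60]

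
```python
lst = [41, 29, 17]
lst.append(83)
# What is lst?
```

[41, 29, 17, 83]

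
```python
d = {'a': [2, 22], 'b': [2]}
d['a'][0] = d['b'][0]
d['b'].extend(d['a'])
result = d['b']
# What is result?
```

After line 1: d = {'a': [2, 22], 'b': [2]}
After line 2 (a[0] = b[0] = 2): d = {'a': [2, 22], 'b': [2]}
After line 3 (b.extend(a) appends [2, 22]): d = {'a': [2, 22], 'b': [2, 2, 22]}
After line 4: result = d['b'] = [2, 2, 22]

[2, 2, 22]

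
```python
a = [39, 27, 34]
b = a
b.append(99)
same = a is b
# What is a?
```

After line 1: a = [39, 27, 34]
After line 2 (b = a is an alias, same object): a = [39, 27, 34], b = [39, 27, 34]
After line 3 (b.append mutates the shared list): a = [39, 27, 34, 99], b = [39, 27, 34, 99]
After line 4 (same = a is b; same object -> True): same = True

[39, 27, 34, 99]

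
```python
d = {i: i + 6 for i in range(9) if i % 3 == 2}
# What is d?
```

{2: 8, 5: 11, 8: 14}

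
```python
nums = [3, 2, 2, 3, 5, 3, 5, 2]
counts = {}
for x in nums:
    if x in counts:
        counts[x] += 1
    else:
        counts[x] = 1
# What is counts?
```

Initial: counts = {}, nums = [3, 2, 2, 3, 5, 3, 5, 2]
See 3: counts = {3: 1}
See 2: counts = {3: 1, 2: 1}
See 2: counts = {3: 1, 2: 2}
See 3: counts = {3: 2, 2: 2}
See 5: counts = {3: 2, 2: 2, 5: 1}
See 3: counts = {3: 3, 2: 2, 5: 1}
See 5: counts = {3: 3, 2: 2, 5: 2}
See 2: counts = {3: 3, 2: 3, 5: 2}

{3: 3, 2: 3, 5: 2}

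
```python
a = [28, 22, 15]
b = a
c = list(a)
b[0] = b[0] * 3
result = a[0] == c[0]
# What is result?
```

After line 1: a = [28, 22, 15]
After line 2 (b = a, alias): a = [28, 22, 15], b = [28, 22, 15]
After line 3 (c = list(a) is a copy, new object): c = [28, 22, 15]
After line 4 (b[0] = 28 * 3 = 84; mutates shared a/b): a = b = [84, 22, 15], c = [28, 22, 15]
After line 5 (a[0] = 84, c[0] = 28; result = False)

False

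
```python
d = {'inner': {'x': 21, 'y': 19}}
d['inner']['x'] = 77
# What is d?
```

After line 1: d = {'inner': {'x': 21, 'y': 19}}
After line 2 (inner x overwritten): d = {'inner': {'x': 77, 'y': 19}}

{'inner': {'x': 77, 'y': 19}}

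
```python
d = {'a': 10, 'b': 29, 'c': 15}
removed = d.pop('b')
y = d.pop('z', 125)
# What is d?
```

After line 1: d = {'a': 10, 'b': 29, 'c': 15}
After line 2 (pop 'b' returns 29): d = {'a': 10, 'c': 15}, removed = 29
After line 3 (pop 'z' missing, returns default 125): d = {'a': 10, 'c': 15}, y = 125

{'a': 10, 'c': 15}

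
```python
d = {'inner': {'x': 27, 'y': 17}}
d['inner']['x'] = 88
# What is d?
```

After line 1: d = {'inner': {'x': 27, 'y': 17}}
After line 2 (inner x overwritten): d = {'inner': {'x': 88, 'y': 17}}

{'inner': {'x': 88, 'y': 17}}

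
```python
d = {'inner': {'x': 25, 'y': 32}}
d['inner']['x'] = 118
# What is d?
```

After line 1: d = {'inner': {'x': 25, 'y': 32}}
After line 2 (inner x overwritten): d = {'inner': {'x': 118, 'y': 32}}

{'inner': {'x': 118, 'y': 32}}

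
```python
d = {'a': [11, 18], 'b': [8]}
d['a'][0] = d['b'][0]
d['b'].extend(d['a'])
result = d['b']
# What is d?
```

After line 1: d = {'a': [11, 18], 'b': [8]}
After line 2 (a[0] = b[0] = 8): d = {'a': [8, 18], 'b': [8]}
After line 3 (b.extend(a) appends [8, 18]): d = {'a': [8, 18], 'b': [8, 8, 18]}
After line 4: result = d['b'] = [8, 8, 18]

{'a': [8, 18], 'b': [8, 8, 18]}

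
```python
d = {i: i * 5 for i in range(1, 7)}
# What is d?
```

{1: 5, 2: 10, 3: 15, 4: 20, 5: 25, 6: 30}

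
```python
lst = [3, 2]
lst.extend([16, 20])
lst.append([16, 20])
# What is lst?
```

After line 1: lst = [3, 2]
After line 2 (extend unpacks [16, 20]): lst = [3, 2, 16, 20]
After line 3 (append adds [16, 20] as single element): lst = [3, 2, 16, 20, [16, 20]]

[3, 2, 16, 20, [16, 20]]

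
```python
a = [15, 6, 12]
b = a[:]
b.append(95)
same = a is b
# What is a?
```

After line 1: a = [15, 6, 12]
After line 2 (b = a[:] is a shallow copy, new object): a = [15, 6, 12], b = [15, 6, 12]
After line 3 (append only mutates b): a = [15, 6, 12], b = [15, 6, 12, 95]
After line 4 (same = a is b; different objects -> False): same = False

[15, 6, 12]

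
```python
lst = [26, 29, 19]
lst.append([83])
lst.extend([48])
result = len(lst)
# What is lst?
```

After line 1: lst = [26, 29, 19]
After line 2 (append adds [83] as single element): lst = [26, 29, 19, [83]]
After line 3 (extend unpacks [48], adds 48): lst = [26, 29, 19, [83], 48]
After line 4: result = len(lst) = 5

[26, 29, 19, [83], 48]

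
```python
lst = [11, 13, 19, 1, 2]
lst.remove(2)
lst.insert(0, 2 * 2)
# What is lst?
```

After line 1: lst = [11, 13, 19, 1, 2]
After line 2 (remove first 2): lst = [11, 13, 19, 1]
After line 3 (insert 4 at index 0): lst = [4, 11, 13, 19, 1]

[4, 11, 13, 19, 1]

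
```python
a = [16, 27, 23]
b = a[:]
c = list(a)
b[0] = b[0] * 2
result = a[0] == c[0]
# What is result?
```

After line 1: a = [16, 27, 23]
After line 2 (b = a[:], copy): a = [16, 27, 23], b = [16, 27, 23]
After line 3 (c = list(a) is a copy, new object): c = [16, 27, 23]
After line 4 (b[0] = 16 * 2 = 32; only b mutates (copy)): a = [16, 27, 23], b = [32, 27, 23], c = [16, 27, 23]
After line 5 (a[0] = 16, c[0] = 16; result = True)

True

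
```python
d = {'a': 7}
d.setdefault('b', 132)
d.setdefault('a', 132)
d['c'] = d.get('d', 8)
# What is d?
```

After line 1: d = {'a': 7}
After line 2 (setdefault adds 'b'=132): d = {'a': 7, 'b': 132}
After line 3 (setdefault 'a' no-op, already exists): d = {'a': 7, 'b': 132}
After line 4 (get('d', 8) returns default since 'd' not in d): d = {'a': 7, 'b': 132, 'c': 8}

{'a': 7, 'b': 132, 'c': 8}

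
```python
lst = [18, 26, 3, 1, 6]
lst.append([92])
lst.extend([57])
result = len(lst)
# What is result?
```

After line 1: lst = [18, 26, 3, 1, 6]
After line 2 (append adds [92] as single element): lst = [18, 26, 3, 1, 6, [92]]
After line 3 (extend unpacks [57], adds 57): lst = [18, 26, 3, 1, 6, [92], 57]
After line 4: result = len(lst) = 7

7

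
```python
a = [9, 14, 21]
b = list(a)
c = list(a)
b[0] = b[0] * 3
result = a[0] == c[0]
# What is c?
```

After line 1: a = [9, 14, 21]
After line 2 (b = list(a), copy): a = [9, 14, 21], b = [9, 14, 21]
After line 3 (c = list(a) is a copy, new object): c = [9, 14, 21]
After line 4 (b[0] = 9 * 3 = 27; only b mutates (copy)): a = [9, 14, 21], b = [27, 14, 21], c = [9, 14, 21]
After line 5 (a[0] = 9, c[0] = 9; result = True)

[9, 14, 21]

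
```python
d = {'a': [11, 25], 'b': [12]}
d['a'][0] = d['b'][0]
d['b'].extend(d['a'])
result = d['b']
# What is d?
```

After line 1: d = {'a': [11, 25], 'b': [12]}
After line 2 (a[0] = b[0] = 12): d = {'a': [12, 25], 'b': [12]}
After line 3 (b.extend(a) appends [12, 25]): d = {'a': [12, 25], 'b': [12, 12, 25]}
After line 4: result = d['b'] = [12, 12, 25]

{'a': [12, 25], 'b': [12, 12, 25]}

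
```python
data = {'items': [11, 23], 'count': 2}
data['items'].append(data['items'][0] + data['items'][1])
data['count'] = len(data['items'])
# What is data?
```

After line 1: data = {'items': [11, 23], 'count': 2}
After line 2 (append 11 + 23 = 34): data = {'items': [11, 23, 34], 'count': 2}
After line 3 (count = len(items) = 3): data = {'items': [11, 23, 34], 'count': 3}

{'items': [11, 23, 34], 'count': 3}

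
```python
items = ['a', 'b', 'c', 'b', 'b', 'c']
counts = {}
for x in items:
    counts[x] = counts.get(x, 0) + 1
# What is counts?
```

Initial: counts = {}, items = ['a', 'b', 'c', 'b', 'b', 'c']
See 'a': counts = {'a': 1}
See 'b': counts = {'a': 1, 'b': 1}
See 'c': counts = {'a': 1, 'b': 1, 'c': 1}
See 'b': counts = {'a': 1, 'b': 2, 'c': 1}
See 'b': counts = {'a': 1, 'b': 3, 'c': 1}
See 'c': counts = {'a': 1, 'b': 3, 'c': 2}

{'a': 1, 'b': 3, 'c': 2}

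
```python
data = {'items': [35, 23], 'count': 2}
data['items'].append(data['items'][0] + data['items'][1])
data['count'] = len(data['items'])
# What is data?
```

After line 1: data = {'items': [35, 23], 'count': 2}
After line 2 (append 35 + 23 = 58): data = {'items': [35, 23, 58], 'count': 2}
After line 3 (count = len(items) = 3): data = {'items': [35, 23, 58], 'count': 3}

{'items': [35, 23, 58], 'count': 3}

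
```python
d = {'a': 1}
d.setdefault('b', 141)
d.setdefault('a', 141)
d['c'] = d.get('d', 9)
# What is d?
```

After line 1: d = {'a': 1}
After line 2 (setdefault adds 'b'=141): d = {'a': 1, 'b': 141}
After line 3 (setdefault 'a' no-op, already exists): d = {'a': 1, 'b': 141}
After line 4 (get('d', 9) returns default since 'd' not in d): d = {'a': 1, 'b': 141, 'c': 9}

{'a': 1, 'b': 141, 'c': 9}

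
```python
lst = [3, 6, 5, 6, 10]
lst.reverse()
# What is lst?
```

[10, 6, 5, 6, 3]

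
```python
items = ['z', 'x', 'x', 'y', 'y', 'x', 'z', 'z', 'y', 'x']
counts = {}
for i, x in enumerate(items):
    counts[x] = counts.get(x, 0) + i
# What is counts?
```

Initial: counts = {}, items = ['z', 'x', 'x', 'y', 'y', 'x', 'z', 'z', 'y', 'x']
i=0, x='z': counts = {'z': 0}
i=1, x='x': counts = {'z': 0, 'x': 1}
i=2, x='x': counts = {'z': 0, 'x': 3}
i=3, x='y': counts = {'z': 0, 'x': 3, 'y': 3}
i=4, x='y': counts = {'z': 0, 'x': 3, 'y': 7}
i=5, x='x': counts = {'z': 0, 'x': 8, 'y': 7}
i=6, x='z': counts = {'z': 6, 'x': 8, 'y': 7}
i=7, x='z': counts = {'z': 13, 'x': 8, 'y': 7}
i=8, x='y': counts = {'z': 13, 'x': 8, 'y': 15}
i=9, x='x': counts = {'z': 13, 'x': 17, 'y': 15}

{'z': 13, 'x': 17, 'y': 15}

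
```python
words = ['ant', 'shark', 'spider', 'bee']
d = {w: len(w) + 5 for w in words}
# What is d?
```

{'ant': 8, 'shark': 10, 'spider': 11, 'bee': 8}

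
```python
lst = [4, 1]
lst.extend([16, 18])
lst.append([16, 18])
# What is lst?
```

After line 1: lst = [4, 1]
After line 2 (extend unpacks [16, 18]): lst = [4, 1, 16, 18]
After line 3 (append adds [16, 18] as single element): lst = [4, 1, 16, 18, [16, 18]]

[4, 1, 16, 18, [16, 18]]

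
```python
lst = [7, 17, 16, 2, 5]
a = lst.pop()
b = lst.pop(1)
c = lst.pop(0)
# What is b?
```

After line 1: lst = [7, 17, 16, 2, 5]
After line 2 (pop() -> a = 5): lst = [7, 17, 16, 2]
After line 3 (pop(1) -> b = 17): lst = [7, 16, 2]
After line 4 (pop(0) -> c = 7): lst = [16, 2]

17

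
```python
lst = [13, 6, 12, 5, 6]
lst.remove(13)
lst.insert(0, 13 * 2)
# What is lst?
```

After line 1: lst = [13, 6, 12, 5, 6]
After line 2 (remove first 13): lst = [6, 12, 5, 6]
After line 3 (insert 26 at index 0): lst = [26, 6, 12, 5, 6]

[26, 6, 12, 5, 6]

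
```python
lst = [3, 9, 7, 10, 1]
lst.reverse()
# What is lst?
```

[1, 10, 7, 9, 3]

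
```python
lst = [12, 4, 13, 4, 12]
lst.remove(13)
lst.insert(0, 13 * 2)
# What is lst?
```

After line 1: lst = [12, 4, 13, 4, 12]
After line 2 (remove first 13): lst = [12, 4, 4, 12]
After line 3 (insert 26 at index 0): lst = [26, 12, 4, 4, 12]

[26, 12, 4, 4, 12]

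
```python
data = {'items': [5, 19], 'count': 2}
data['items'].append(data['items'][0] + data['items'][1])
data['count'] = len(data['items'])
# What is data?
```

After line 1: data = {'items': [5, 19], 'count': 2}
After line 2 (append 5 + 19 = 24): data = {'items': [5, 19, 24], 'count': 2}
After line 3 (count = len(items) = 3): data = {'items': [5, 19, 24], 'count': 3}

{'items': [5, 19, 24], 'count': 3}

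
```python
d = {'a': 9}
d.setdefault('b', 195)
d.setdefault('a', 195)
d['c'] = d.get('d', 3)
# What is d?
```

After line 1: d = {'a': 9}
After line 2 (setdefault adds 'b'=195): d = {'a': 9, 'b': 195}
After line 3 (setdefault 'a' no-op, already exists): d = {'a': 9, 'b': 195}
After line 4 (get('d', 3) returns default since 'd' not in d): d = {'a': 9, 'b': 195, 'c': 3}

{'a': 9, 'b': 195, 'c': 3}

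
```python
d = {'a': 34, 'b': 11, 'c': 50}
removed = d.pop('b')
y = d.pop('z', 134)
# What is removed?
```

After line 1: d = {'a': 34, 'b': 11, 'c': 50}
After line 2 (pop 'b' returns 11): d = {'a': 34, 'c': 50}, removed = 11
After line 3 (pop 'z' missing, returns default 134): d = {'a': 34, 'c': 50}, y = 134

11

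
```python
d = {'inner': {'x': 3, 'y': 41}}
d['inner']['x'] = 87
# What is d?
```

After line 1: d = {'inner': {'x': 3, 'y': 41}}
After line 2 (inner x overwritten): d = {'inner': {'x': 87, 'y': 41}}

{'inner': {'x': 87, 'y': 41}}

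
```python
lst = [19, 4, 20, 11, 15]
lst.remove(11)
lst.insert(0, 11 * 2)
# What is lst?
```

After line 1: lst = [19, 4, 20, 11, 15]
After line 2 (remove first 11): lst = [19, 4, 20, 15]
After line 3 (insert 22 at index 0): lst = [22, 19, 4, 20, 15]

[22, 19, 4, 20, 15]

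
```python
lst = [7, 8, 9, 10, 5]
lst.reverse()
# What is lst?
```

[5, 10, 9, 8, 7]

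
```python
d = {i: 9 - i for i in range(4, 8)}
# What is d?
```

{4: 5, 5: 4, 6: 3, 7: 2}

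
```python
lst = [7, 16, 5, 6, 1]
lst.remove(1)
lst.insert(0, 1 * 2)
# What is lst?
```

After line 1: lst = [7, 16, 5, 6, 1]
After line 2 (remove first 1): lst = [7, 16, 5, 6]
After line 3 (insert 2 at index 0): lst = [2, 7, 16, 5, 6]

[2, 7, 16, 5, 6]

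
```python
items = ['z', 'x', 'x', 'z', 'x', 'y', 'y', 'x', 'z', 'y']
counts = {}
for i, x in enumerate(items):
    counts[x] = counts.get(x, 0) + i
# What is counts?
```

Initial: counts = {}, items = ['z', 'x', 'x', 'z', 'x', 'y', 'y', 'x', 'z', 'y']
i=0, x='z': counts = {'z': 0}
i=1, x='x': counts = {'z': 0, 'x': 1}
i=2, x='x': counts = {'z': 0, 'x': 3}
i=3, x='z': counts = {'z': 3, 'x': 3}
i=4, x='x': counts = {'z': 3, 'x': 7}
i=5, x='y': counts = {'z': 3, 'x': 7, 'y': 5}
i=6, x='y': counts = {'z': 3, 'x': 7, 'y': 11}
i=7, x='x': counts = {'z': 3, 'x': 14, 'y': 11}
i=8, x='z': counts = {'z': 11, 'x': 14, 'y': 11}
i=9, x='y': counts = {'z': 11, 'x': 14, 'y': 20}

{'z': 11, 'x': 14, 'y': 20}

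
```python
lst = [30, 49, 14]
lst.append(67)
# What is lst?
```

[30, 49, 14, 67]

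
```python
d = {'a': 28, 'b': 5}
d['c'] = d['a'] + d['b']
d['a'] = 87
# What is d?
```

After line 1: d = {'a': 28, 'b': 5}
After line 2 (d['c'] = 28 + 5): d = {'a': 28, 'b': 5, 'c': 33}
After line 3: d = {'a': 87, 'b': 5, 'c': 33}

{'a': 87, 'b': 5, 'c': 33}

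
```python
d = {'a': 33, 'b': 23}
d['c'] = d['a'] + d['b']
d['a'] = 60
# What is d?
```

After line 1: d = {'a': 33, 'b': 23}
After line 2 (d['c'] = 33 + 23): d = {'a': 33, 'b': 23, 'c': 56}
After line 3: d = {'a': 60, 'b': 23, 'c': 56}

{'a': 60, 'b': 23, 'c': 56}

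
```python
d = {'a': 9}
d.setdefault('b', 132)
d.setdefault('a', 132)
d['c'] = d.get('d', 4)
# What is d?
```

After line 1: d = {'a': 9}
After line 2 (setdefault adds 'b'=132): d = {'a': 9, 'b': 132}
After line 3 (setdefault 'a' no-op, already exists): d = {'a': 9, 'b': 132}
After line 4 (get('d', 4) returns default since 'd' not in d): d = {'a': 9, 'b': 132, 'c': 4}

{'a': 9, 'b': 132, 'c': 4}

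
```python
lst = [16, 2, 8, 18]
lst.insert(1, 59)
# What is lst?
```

[16, 59, 2, 8, 18]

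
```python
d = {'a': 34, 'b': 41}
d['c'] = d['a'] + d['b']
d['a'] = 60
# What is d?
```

After line 1: d = {'a': 34, 'b': 41}
After line 2 (d['c'] = 34 + 41): d = {'a': 34, 'b': 41, 'c': 75}
After line 3: d = {'a': 60, 'b': 41, 'c': 75}

{'a': 60, 'b': 41, 'c': 75}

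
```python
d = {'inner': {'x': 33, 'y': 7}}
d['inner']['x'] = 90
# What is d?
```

After line 1: d = {'inner': {'x': 33, 'y': 7}}
After line 2 (inner x overwritten): d = {'inner': {'x': 90, 'y': 7}}

{'inner': {'x': 90, 'y': 7}}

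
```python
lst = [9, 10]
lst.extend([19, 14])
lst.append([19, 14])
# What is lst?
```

After line 1: lst = [9, 10]
After line 2 (extend unpacks [19, 14]): lst = [9, 10, 19, 14]
After line 3 (append adds [19, 14] as single element): lst = [9, 10, 19, 14, [19, 14]]

[9, 10, 19, 14, [19, 14]]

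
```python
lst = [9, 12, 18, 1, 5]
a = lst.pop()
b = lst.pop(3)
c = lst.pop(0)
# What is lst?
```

After line 1: lst = [9, 12, 18, 1, 5]
After line 2 (pop() -> a = 5): lst = [9, 12, 18, 1]
After line 3 (pop(3) -> b = 1): lst = [9, 12, 18]
After line 4 (pop(0) -> c = 9): lst = [12, 18]

[12, 18]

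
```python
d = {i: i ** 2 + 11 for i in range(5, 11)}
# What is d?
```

{5: 36, 6: 47, 7: 60, 8: 75, 9: 92, 10: 111}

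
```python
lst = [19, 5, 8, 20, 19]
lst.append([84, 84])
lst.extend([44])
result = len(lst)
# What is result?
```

After line 1: lst = [19, 5, 8, 20, 19]
After line 2 (append adds [84, 84] as single element): lst = [19, 5, 8, 20, 19, [84, 84]]
After line 3 (extend unpacks [44], adds 44): lst = [19, 5, 8, 20, 19, [84, 84], 44]
After line 4: result = len(lst) = 7

7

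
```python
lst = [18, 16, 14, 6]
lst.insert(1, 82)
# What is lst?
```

[18, 82, 16, 14, 6]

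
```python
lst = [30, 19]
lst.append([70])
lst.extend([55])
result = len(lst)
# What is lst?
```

After line 1: lst = [30, 19]
After line 2 (append adds [70] as single element): lst = [30, 19, [70]]
After line 3 (extend unpacks [55], adds 55): lst = [30, 19, [70], 55]
After line 4: result = len(lst) = 4

[30, 19, [70], 55]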